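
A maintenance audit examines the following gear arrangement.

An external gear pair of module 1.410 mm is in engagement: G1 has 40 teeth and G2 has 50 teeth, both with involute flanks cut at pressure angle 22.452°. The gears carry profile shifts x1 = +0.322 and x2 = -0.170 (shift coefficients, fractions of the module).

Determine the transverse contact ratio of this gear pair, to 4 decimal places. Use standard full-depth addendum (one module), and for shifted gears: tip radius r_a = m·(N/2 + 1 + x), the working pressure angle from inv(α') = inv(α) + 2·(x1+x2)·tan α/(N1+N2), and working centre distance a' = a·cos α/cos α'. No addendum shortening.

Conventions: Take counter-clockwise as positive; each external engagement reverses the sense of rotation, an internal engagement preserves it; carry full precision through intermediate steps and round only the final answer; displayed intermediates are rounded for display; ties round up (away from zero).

1.5843

topology: single-mesh involute geometry — m = 1.410, 40T/50T pair
base radii: r_b1 = 26.062434, r_b2 = 32.578043
tip radii: r_a1 = 30.064020, r_a2 = 36.420300
inv(α') = inv(22.452°) + 2·(+0.322-0.170)·tan α/(40+50) = 0.02276689  ⇒  α' = 22.90987°
a' = a·cos α / cos α' = 63.4500·cos 22.452°/cos 22.90987° = 63.662261
action lengths: √(r_a1²−r_b1²) = 14.986487, √(r_a2²−r_b2²) = 16.282179
base pitch p_b = π·m·cos α = 4.093878
CR = (14.986487 + 16.282179 − 63.662261·sin 22.90987°)/4.093878 = 1.584330
contact ratio ≈ 1.5843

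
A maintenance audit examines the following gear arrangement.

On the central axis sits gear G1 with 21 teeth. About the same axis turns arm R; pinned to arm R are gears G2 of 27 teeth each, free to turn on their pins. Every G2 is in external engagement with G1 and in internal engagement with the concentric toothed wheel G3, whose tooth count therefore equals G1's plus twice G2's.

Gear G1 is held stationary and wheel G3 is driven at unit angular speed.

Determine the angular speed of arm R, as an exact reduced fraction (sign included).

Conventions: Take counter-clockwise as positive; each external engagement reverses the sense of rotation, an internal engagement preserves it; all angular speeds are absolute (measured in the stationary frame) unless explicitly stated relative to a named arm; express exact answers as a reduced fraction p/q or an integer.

planetary set (21T centre, 27T on arm, 75T internal) — Willis relation
ring teeth: 21 + 2·27 = 75
21(ω_sun−ω_arm) = −75(ω_ring−ω_arm),  ω_sun = 0, ω_ring = 1
21(0−ω_arm) = −75(1−ω_arm)  ⇒  96·ω_arm = 75  ⇒  ω_arm = 25/32
exact speed ratio = 25/32

25/32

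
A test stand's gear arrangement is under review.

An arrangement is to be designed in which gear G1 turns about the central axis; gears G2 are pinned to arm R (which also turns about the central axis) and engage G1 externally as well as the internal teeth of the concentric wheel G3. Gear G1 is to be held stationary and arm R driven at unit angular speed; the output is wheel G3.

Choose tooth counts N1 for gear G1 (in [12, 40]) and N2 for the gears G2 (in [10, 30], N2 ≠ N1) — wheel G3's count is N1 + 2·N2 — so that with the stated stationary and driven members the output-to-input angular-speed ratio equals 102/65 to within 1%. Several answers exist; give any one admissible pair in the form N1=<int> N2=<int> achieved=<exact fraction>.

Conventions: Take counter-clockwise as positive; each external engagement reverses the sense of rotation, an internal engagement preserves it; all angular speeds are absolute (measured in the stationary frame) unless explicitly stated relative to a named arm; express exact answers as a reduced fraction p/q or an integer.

design class (target 102/65): planetary set
Willis with ω_sun = 0: ω_ring/ω_arm = (N1+N3)/N3; set equal to 102/65  ⇒  N3/N1 = 1/(102/65 − 1) = 65/37
N3 = N1 + 2·N2  ⇒  N2/N1 = (N3/N1 − 1)/2 = (65/37 − 1)/2 = 14/37
smallest multiple with N1 ≥ 12 and N2 ≥ 10: k = 1  ⇒  N1 = 1·37 = 37, N2 = 1·14 = 14 (N1 ≤ 40, N2 ≤ 30, N2 ≠ N1 ✓), N3 = 37 + 2·14 = 65
check: (N1+N3)/N3 with N1 = 37, N3 = 65 gives 102/65; |achieved − target| = 0 ≤ 51/3250 ✓

N1=37 N2=14 achieved=102/65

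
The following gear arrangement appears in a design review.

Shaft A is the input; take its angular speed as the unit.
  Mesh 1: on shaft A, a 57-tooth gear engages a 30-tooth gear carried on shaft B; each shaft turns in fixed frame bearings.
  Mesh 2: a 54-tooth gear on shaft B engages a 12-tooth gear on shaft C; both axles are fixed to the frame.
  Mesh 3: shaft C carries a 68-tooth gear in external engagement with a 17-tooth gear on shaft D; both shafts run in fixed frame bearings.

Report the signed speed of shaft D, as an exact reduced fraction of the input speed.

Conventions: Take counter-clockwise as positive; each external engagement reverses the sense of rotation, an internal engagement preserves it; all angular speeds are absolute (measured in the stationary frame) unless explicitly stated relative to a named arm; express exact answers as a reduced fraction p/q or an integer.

-171/5

3-mesh fixed-axis compound train (all bearings frame-fixed)
mesh 1 [57T→30T]: |ω|/ω_in = 1×57/30 = 19/10, sense flips to −
mesh 2 [54T→12T]: |ω|/ω_in = (19/10)×54/12 = 171/20, sense flips to +
mesh 3 [68T→17T]: |ω|/ω_in = (171/20)×68/17 = 171/5, sense flips to −
signed output speed (× input speed) = -171/5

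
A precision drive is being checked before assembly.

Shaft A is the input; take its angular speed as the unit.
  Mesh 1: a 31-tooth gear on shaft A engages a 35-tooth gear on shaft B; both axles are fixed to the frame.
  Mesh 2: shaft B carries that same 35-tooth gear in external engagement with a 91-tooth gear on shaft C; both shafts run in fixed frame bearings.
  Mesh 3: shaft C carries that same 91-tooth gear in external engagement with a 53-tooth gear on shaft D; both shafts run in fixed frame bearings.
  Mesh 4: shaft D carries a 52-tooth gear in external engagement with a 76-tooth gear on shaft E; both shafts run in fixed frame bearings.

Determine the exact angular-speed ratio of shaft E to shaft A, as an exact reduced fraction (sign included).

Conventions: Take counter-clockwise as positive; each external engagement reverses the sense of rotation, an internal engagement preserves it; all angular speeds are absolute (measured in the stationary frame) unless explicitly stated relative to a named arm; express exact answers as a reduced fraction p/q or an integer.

class = fixed-axis compound train [4 meshes; 4 ratios multiply, 4 sense flips]
mesh 1 [31T→35T]: running ratio 31/35, sense −
mesh 2 [35T→91T]: running ratio 31/91, sense +
mesh 3 [91T→53T]: running ratio 31/53, sense −
mesh 4 [52T→76T]: running ratio 403/1007, sense +
ω_out/ω_in = 403/1007

403/1007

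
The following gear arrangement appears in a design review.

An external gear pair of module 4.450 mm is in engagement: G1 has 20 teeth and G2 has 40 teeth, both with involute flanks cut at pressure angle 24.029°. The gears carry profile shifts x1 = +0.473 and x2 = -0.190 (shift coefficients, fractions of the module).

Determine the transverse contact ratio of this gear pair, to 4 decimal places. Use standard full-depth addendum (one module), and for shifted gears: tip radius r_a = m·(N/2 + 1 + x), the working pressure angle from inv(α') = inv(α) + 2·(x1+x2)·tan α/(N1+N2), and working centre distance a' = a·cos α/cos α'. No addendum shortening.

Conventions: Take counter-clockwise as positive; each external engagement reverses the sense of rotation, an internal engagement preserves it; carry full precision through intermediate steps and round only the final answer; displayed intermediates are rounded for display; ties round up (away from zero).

topology: single-mesh involute geometry — m = 4.450, 20T/40T pair
base radii: r_b1 = 40.643607, r_b2 = 81.287213
tip radii: r_a1 = 51.054850, r_a2 = 92.604500
inv(α') = inv(24.029°) + 2·(+0.473-0.190)·tan α/(20+40) = 0.03065585  ⇒  α' = 25.17786°
a' = a·cos α / cos α' = 133.5000·cos 24.029°/cos 25.17786° = 134.731456
action lengths: √(r_a1²−r_b1²) = 30.898138, √(r_a2²−r_b2²) = 44.361948
base pitch p_b = π·m·cos α = 12.768566
CR = (30.898138 + 44.361948 − 134.731456·sin 25.17786°)/12.768566 = 1.405117
contact ratio ≈ 1.4051

1.4051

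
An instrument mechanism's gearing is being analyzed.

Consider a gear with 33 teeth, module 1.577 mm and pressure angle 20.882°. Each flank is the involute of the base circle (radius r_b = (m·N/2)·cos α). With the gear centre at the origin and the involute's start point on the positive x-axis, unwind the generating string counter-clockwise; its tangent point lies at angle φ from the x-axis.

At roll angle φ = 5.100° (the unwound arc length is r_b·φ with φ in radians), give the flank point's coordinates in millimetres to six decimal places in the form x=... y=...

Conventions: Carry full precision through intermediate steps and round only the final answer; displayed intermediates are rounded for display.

class = single-mesh tooth geometry [base-circle involute, m = 1.577, 33T]
pitch radius r_p = m·N/2 = 1.577·33/2 = 26.020500
base radius r_b = r_p·cos α = 26.020500·cos 20.882° = 24.311383
roll angle φ = 5.100° = 0.08901179 rad
x = r_b·(cos φ + φ·sin φ) = 24.407503
y = r_b·(sin φ − φ·cos φ) = 0.005711

x=24.407503 y=0.005711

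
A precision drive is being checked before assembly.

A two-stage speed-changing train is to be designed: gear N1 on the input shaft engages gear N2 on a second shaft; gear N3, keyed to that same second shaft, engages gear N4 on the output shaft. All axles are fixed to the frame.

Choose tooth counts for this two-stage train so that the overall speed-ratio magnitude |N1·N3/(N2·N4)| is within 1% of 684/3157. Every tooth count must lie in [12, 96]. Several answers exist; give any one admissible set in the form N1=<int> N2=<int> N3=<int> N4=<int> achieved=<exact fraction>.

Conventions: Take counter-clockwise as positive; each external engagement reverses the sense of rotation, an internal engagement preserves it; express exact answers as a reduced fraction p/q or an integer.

N1=12 N2=41 N3=57 N4=77 achieved=684/3157

2-stage fixed-axis compound train for ratio 684/3157
target = 684/3157 in lowest terms: an exact hit needs N1·N3 = k·684 and N2·N4 = k·3157 for one integer k, every count in [12, 96]; additionally prefer no 1:1 stage (N1 ≠ N2, N3 ≠ N4)
k = 1: N1·N3 = 684 = 12·57, N2·N4 = 3157 = 41·77
achieved = 12·57/(41·77) = 684/3157; |achieved − target| = 0 ≤ 171/78925 ✓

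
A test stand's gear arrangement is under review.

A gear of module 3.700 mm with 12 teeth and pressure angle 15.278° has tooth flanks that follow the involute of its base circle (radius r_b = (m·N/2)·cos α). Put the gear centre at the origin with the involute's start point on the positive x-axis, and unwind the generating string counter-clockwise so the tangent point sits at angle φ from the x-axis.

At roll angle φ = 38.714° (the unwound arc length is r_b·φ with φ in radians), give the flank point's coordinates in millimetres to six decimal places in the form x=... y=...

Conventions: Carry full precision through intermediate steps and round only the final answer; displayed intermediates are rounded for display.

topology: single-mesh involute geometry — m = 3.700, N = 12
pitch radius r_p = m·N/2 = 3.700·12/2 = 22.200000
base radius r_b = r_p·cos α = 22.200000·cos 15.278° = 21.415422
roll angle φ = 38.714° = 0.67568677 rad
x = r_b·(cos φ + φ·sin φ) = 25.760068
y = r_b·(sin φ − φ·cos φ) = 2.103210

x=25.760068 y=2.103210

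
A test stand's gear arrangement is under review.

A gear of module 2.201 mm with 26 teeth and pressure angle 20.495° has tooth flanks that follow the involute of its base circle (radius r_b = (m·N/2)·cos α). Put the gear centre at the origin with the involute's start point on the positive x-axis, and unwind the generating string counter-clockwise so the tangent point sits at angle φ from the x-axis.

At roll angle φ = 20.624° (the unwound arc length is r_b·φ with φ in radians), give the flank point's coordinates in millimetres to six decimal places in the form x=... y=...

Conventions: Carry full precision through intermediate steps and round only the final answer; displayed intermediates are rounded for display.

x=28.482379 y=0.411299

recognized (one wheel, involute flank): single-mesh tooth geometry, m = 2.201, N = 26
pitch radius r_p = m·N/2 = 2.201·26/2 = 28.613000
base radius r_b = r_p·cos α = 28.613000·cos 20.495° = 26.801876
roll angle φ = 20.624° = 0.35995670 rad
x = r_b·(cos φ + φ·sin φ) = 28.482379
y = r_b·(sin φ − φ·cos φ) = 0.411299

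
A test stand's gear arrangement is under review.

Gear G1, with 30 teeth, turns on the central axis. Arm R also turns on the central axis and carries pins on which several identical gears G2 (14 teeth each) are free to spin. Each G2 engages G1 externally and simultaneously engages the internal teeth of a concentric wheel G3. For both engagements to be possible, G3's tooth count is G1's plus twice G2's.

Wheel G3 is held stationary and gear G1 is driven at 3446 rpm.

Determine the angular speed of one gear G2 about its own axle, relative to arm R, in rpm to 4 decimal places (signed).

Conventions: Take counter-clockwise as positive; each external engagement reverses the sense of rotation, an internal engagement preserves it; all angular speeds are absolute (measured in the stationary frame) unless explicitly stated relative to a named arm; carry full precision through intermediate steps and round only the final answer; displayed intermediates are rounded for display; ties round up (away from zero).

-4866.9156 rpm

topology: planetary set — G1 30T / G2 14T / G3 58T, arm = carrier (Willis)
normalise by the input: solve with ω_sun = 1, then scale by 3446 rpm
ring teeth: 30 + 2·14 = 58
30(ω_sun−ω_arm) = −58(ω_ring−ω_arm),  ω_ring = 0, ω_sun = 1
30(1−ω_arm) = −58(0−ω_arm)  ⇒  88·ω_arm = 30  ⇒  ω_arm = 15/44
sun–planet mesh: 30·(1−15/44) = −14·(ω_p−ω_arm)  ⇒  ω_p−ω_arm = -435/308
scale: ω_p−ω_arm = -435/308 × 3446 rpm = -4866.9156 rpm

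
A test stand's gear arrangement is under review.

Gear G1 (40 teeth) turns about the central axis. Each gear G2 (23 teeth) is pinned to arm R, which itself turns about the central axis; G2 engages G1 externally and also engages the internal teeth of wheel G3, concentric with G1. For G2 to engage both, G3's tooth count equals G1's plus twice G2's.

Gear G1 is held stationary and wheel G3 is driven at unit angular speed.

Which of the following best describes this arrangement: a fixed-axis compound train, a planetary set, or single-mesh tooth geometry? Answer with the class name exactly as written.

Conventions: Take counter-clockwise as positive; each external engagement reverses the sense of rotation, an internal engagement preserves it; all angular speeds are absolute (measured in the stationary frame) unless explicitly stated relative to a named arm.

planetary set

planetary set (40T centre, 23T on arm, 86T internal) — Willis relation
classification: planetary set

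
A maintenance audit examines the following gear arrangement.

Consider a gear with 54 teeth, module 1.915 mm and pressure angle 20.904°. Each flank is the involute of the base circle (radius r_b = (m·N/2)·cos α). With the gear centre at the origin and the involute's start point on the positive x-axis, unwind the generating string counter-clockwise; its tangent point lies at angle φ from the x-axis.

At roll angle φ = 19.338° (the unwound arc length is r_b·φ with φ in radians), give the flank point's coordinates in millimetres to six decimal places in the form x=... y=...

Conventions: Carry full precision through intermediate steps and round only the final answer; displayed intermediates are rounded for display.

single-mesh involute tooth geometry (54T wheel at module 1.915)
pitch radius r_p = m·N/2 = 1.915·54/2 = 51.705000
base radius r_b = r_p·cos α = 51.705000·cos 20.904° = 48.301755
roll angle φ = 19.338° = 0.33751177 rad
x = r_b·(cos φ + φ·sin φ) = 50.975029
y = r_b·(sin φ − φ·cos φ) = 0.612002

x=50.975029 y=0.612002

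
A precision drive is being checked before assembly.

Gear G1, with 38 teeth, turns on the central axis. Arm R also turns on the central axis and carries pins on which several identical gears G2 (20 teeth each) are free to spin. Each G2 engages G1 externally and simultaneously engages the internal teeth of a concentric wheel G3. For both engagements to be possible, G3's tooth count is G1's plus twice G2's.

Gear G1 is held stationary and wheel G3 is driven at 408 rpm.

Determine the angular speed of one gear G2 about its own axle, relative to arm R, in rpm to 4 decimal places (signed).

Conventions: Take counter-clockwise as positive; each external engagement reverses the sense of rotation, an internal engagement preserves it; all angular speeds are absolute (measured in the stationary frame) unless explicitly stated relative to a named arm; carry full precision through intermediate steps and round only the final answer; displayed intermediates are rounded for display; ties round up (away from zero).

+521.2552 rpm

class = planetary set [G3 = 38+2·20 = 78; Willis about the carrier]
normalise by the input: solve with ω_ring = 1, then scale by 408 rpm
ring teeth: 38 + 2·20 = 78
38(ω_sun−ω_arm) = −78(ω_ring−ω_arm),  ω_sun = 0, ω_ring = 1
38(0−ω_arm) = −78(1−ω_arm)  ⇒  116·ω_arm = 78  ⇒  ω_arm = 39/58
sun–planet mesh: 38·(0−39/58) = −20·(ω_p−ω_arm)  ⇒  ω_p−ω_arm = 741/580
scale: ω_p−ω_arm = 741/580 × 408 rpm = +521.2552 rpm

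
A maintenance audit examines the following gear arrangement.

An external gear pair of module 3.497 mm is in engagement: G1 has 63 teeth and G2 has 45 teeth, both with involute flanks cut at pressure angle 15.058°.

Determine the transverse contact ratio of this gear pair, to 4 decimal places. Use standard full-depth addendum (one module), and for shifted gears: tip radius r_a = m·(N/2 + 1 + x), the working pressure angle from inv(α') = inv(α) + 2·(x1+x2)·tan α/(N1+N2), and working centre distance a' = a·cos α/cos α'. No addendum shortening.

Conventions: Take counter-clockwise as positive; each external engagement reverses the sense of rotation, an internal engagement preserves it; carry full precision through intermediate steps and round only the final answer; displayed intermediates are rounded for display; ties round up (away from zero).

2.0994

recognized (one external pair, fixed centres): single-mesh tooth geometry, m = 3.497, N1 = 63, N2 = 45
base radii: r_b1 = 106.373127, r_b2 = 75.980805
tip radii: r_a1 = 113.652500, r_a2 = 82.179500
no profile shift: α' = α, a' = a
action lengths: √(r_a1²−r_b1²) = 40.020602, √(r_a2²−r_b2²) = 31.311140
base pitch p_b = π·m·cos α = 10.608922
CR = (40.020602 + 31.311140 − 188.838000·sin 15.05800°)/10.608922 = 2.099389
contact ratio ≈ 2.0994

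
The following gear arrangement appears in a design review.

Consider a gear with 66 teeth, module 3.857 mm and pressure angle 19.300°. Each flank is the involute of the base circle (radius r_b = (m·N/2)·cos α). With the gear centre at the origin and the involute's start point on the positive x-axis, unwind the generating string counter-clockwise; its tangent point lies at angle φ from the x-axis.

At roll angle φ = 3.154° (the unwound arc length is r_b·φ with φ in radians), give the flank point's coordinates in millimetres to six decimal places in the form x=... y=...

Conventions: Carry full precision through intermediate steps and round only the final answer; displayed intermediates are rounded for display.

x=120.309800 y=0.006677

recognized (one wheel, involute flank): single-mesh tooth geometry, m = 3.857, N = 66
pitch radius r_p = m·N/2 = 3.857·66/2 = 127.281000
base radius r_b = r_p·cos α = 127.281000·cos 19.300° = 120.127929
roll angle φ = 3.154° = 0.05504768 rad
x = r_b·(cos φ + φ·sin φ) = 120.309800
y = r_b·(sin φ − φ·cos φ) = 0.006677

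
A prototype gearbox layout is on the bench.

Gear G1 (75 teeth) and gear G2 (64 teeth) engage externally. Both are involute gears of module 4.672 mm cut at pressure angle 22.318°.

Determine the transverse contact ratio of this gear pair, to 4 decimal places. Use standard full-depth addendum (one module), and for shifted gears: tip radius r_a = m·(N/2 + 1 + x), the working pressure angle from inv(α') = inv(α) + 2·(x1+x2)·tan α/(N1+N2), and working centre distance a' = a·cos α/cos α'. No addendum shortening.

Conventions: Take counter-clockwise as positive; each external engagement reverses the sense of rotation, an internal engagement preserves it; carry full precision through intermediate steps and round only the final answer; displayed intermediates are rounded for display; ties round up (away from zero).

single-mesh involute tooth geometry (75T engaging 64T at module 4.672)
base radii: r_b1 = 162.075849, r_b2 = 138.304725
tip radii: r_a1 = 179.872000, r_a2 = 154.176000
no profile shift: α' = α, a' = a
action lengths: √(r_a1²−r_b1²) = 78.008689, √(r_a2²−r_b2²) = 68.132534
base pitch p_b = π·m·cos α = 13.578035
CR = (78.008689 + 68.132534 − 324.704000·sin 22.31800°)/13.578035 = 1.681828
contact ratio ≈ 1.6818

1.6818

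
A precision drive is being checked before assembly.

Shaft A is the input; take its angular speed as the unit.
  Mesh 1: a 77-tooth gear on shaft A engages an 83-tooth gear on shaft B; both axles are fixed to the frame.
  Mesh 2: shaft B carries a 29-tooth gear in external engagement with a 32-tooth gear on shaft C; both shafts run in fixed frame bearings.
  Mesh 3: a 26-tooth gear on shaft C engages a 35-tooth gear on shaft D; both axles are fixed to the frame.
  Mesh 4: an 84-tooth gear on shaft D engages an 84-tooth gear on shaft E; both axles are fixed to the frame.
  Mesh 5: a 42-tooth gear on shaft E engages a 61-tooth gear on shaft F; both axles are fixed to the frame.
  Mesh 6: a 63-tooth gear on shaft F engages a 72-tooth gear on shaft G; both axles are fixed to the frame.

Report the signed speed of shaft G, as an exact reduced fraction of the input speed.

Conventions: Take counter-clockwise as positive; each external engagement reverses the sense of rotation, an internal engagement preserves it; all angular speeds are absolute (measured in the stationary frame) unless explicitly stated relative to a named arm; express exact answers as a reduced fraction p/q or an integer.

609609/1620160

6-mesh fixed-axis compound train (all bearings frame-fixed)
mesh 1 [77T→83T]: |ω|/ω_in = 1×77/83 = 77/83, sense flips to −
mesh 2 [29T→32T]: |ω|/ω_in = (77/83)×29/32 = 2233/2656, sense flips to +
mesh 3 [26T→35T]: |ω|/ω_in = (2233/2656)×26/35 = 4147/6640, sense flips to −
mesh 4 [84T→84T]: |ω|/ω_in = (4147/6640)×84/84 = 4147/6640, sense flips to +
mesh 5 [42T→61T]: |ω|/ω_in = (4147/6640)×42/61 = 87087/202520, sense flips to −
mesh 6 [63T→72T]: |ω|/ω_in = (87087/202520)×63/72 = 609609/1620160, sense flips to +
signed output speed (× input speed) = 609609/1620160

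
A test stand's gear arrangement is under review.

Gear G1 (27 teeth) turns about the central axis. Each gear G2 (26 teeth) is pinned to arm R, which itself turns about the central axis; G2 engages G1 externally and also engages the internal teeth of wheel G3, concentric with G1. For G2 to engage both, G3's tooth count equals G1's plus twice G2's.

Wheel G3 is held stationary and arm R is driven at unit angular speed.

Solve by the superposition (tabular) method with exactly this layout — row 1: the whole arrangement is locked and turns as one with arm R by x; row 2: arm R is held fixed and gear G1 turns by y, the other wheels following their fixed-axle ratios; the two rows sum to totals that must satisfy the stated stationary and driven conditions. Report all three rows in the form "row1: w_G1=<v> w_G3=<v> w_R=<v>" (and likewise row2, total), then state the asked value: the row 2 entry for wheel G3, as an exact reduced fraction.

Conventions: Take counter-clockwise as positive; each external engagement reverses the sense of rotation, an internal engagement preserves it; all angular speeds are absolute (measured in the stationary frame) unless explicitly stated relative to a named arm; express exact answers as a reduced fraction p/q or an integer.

class = planetary set [G3 = 27+2·26 = 79; Willis about the carrier]
row 1: whole set turns with the arm by x
row 2 — arm fixed, fixed-axis ratios: sun y, ring −(27/79)·y, arm 0
boundary: total ω_ring = x − (27/79)·y = 0 and total ω_arm = x = 1  ⇒  y = 79/27, x = 1
row 2 ring = −(27/79)·79/27 = -1
totals (row 1 + row 2): sun 1 + 79/27 = 106/27, ring 1 + (-1) = 0, arm 1 + 0 = 1
asked cell (row2, ring) = -1

row1: w_G1=1 w_G3=1 w_R=1
row2: w_G1=79/27 w_G3=-1 w_R=0
total: w_G1=106/27 w_G3=0 w_R=1
asked value: -1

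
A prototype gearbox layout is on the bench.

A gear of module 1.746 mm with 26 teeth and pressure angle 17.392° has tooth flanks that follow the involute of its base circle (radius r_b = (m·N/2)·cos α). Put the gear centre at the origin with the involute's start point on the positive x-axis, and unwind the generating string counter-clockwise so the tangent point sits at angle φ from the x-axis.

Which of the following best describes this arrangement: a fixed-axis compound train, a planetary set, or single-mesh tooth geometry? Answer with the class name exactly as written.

single-mesh tooth geometry

topology: single-mesh involute geometry — m = 1.746, N = 26
classification: single-mesh tooth geometry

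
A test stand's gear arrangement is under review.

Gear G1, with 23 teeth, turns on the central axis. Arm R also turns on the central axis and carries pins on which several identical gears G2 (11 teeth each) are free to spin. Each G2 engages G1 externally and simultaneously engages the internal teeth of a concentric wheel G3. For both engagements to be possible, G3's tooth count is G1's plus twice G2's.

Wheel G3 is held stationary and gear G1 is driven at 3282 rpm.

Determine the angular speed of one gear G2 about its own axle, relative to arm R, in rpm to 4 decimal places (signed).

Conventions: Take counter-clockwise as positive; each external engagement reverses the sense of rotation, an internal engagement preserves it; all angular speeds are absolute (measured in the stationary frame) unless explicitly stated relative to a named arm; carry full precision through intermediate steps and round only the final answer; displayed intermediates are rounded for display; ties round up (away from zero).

class = planetary set [G3 = 23+2·11 = 45; Willis about the carrier]
normalise by the input: solve with ω_sun = 1, then scale by 3282 rpm
ring teeth: 23 + 2·11 = 45
23(ω_sun−ω_arm) = −45(ω_ring−ω_arm),  ω_ring = 0, ω_sun = 1
23(1−ω_arm) = −45(0−ω_arm)  ⇒  68·ω_arm = 23  ⇒  ω_arm = 23/68
sun–planet mesh: 23·(1−23/68) = −11·(ω_p−ω_arm)  ⇒  ω_p−ω_arm = -1035/748
scale: ω_p−ω_arm = -1035/748 × 3282 rpm = -4541.2701 rpm

-4541.2701 rpm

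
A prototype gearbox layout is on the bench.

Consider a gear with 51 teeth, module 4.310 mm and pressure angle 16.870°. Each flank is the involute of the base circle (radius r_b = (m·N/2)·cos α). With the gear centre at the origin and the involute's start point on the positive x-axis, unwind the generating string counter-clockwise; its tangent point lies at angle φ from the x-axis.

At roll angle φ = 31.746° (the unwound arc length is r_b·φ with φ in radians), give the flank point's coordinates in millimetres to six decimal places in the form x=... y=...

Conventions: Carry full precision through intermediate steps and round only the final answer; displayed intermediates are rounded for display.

recognized (one wheel, involute flank): single-mesh tooth geometry, m = 4.310, N = 51
pitch radius r_p = m·N/2 = 4.310·51/2 = 109.905000
base radius r_b = r_p·cos α = 109.905000·cos 16.870° = 105.175311
roll angle φ = 31.746° = 0.55407222 rad
x = r_b·(cos φ + φ·sin φ) = 120.101432
y = r_b·(sin φ − φ·cos φ) = 5.782292

x=120.101432 y=5.782292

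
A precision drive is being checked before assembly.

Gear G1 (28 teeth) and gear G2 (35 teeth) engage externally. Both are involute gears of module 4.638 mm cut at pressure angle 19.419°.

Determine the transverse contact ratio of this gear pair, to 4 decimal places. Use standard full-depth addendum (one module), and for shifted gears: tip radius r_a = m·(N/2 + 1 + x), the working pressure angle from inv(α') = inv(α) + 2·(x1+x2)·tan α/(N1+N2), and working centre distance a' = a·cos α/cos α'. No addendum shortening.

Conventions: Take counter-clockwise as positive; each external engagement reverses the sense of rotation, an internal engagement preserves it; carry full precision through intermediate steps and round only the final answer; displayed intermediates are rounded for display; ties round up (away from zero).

1.6885

class = single-mesh tooth geometry [involute pair 28T × 35T, m = 4.638]
base radii: r_b1 = 61.238178, r_b2 = 76.547723
tip radii: r_a1 = 69.570000, r_a2 = 85.803000
no profile shift: α' = α, a' = a
action lengths: √(r_a1²−r_b1²) = 33.013186, √(r_a2²−r_b2²) = 38.763397
base pitch p_b = π·m·cos α = 13.741815
CR = (33.013186 + 38.763397 − 146.097000·sin 19.41900°)/13.741815 = 1.688507
contact ratio ≈ 1.6885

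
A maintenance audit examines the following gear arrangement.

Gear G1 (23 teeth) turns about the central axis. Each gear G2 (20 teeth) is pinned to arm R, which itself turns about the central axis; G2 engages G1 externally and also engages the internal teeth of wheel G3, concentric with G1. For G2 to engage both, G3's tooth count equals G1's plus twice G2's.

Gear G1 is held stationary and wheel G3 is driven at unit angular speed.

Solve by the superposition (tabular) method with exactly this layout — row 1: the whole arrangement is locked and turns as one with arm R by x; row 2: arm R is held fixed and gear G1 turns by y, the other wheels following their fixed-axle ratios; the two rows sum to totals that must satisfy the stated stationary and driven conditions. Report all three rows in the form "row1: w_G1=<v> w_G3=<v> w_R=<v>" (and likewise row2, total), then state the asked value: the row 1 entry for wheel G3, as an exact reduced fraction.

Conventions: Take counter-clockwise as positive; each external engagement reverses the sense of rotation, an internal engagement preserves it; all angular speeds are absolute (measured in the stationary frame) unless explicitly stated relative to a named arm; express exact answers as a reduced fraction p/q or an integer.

planetary set (23T centre, 20T on arm, 63T internal) — Willis relation
row 1 — lock + rotate with arm: ω_sun = ω_ring = ω_arm = x
row 2 — arm fixed, fixed-axis ratios: sun y, ring −(23/63)·y, arm 0
boundary: total ω_sun = x + y = 0 and total ω_ring = x − (23/63)·y = 1  ⇒  y = -63/86, x = 63/86
row 2 ring = −(23/63)·(-63/86) = 23/86
totals (row 1 + row 2): sun 63/86 + (-63/86) = 0, ring 63/86 + 23/86 = 1, arm 63/86 + 0 = 63/86
asked cell (row1, ring) = 63/86

row1: w_G1=63/86 w_G3=63/86 w_R=63/86
row2: w_G1=-63/86 w_G3=23/86 w_R=0
total: w_G1=0 w_G3=1 w_R=63/86
asked value: 63/86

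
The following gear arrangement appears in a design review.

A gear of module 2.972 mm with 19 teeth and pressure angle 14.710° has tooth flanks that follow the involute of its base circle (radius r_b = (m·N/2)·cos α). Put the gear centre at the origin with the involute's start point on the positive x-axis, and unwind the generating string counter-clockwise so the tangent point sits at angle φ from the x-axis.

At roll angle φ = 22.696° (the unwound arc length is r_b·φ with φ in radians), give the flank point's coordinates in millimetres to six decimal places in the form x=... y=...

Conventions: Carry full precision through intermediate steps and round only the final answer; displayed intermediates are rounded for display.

single-mesh involute tooth geometry (19T wheel at module 2.972)
pitch radius r_p = m·N/2 = 2.972·19/2 = 28.234000
base radius r_b = r_p·cos α = 28.234000·cos 14.710° = 27.308587
roll angle φ = 22.696° = 0.39611993 rad
x = r_b·(cos φ + φ·sin φ) = 29.367780
y = r_b·(sin φ − φ·cos φ) = 0.556965

x=29.367780 y=0.556965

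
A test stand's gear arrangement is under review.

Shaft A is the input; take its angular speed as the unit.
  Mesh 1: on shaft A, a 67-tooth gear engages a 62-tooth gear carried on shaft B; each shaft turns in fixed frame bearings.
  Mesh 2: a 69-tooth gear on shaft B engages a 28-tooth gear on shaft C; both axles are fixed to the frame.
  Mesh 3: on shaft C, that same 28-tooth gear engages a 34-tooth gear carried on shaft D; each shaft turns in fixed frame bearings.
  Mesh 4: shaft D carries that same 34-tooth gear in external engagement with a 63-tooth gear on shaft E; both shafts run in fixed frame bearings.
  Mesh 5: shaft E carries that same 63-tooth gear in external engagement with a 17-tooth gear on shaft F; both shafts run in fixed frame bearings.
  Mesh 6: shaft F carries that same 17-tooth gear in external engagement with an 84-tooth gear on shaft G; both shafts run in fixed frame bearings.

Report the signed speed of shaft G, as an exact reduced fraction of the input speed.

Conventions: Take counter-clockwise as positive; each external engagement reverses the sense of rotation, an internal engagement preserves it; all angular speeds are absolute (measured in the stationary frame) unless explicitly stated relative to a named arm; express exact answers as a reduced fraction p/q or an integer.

6-mesh fixed-axis compound train (all bearings frame-fixed)
mesh 1 [67T→62T]: |ω|/ω_in = 1×67/62 = 67/62, sense flips to −
mesh 2 [69T→28T]: |ω|/ω_in = (67/62)×69/28 = 4623/1736, sense flips to +
mesh 3 [28T→34T]: |ω|/ω_in = (4623/1736)×28/34 = 4623/2108, sense flips to −
mesh 4 [34T→63T]: |ω|/ω_in = (4623/2108)×34/63 = 1541/1302, sense flips to +
mesh 5 [63T→17T]: |ω|/ω_in = (1541/1302)×63/17 = 4623/1054, sense flips to −
mesh 6 [17T→84T]: |ω|/ω_in = (4623/1054)×17/84 = 1541/1736, sense flips to +
signed output speed (× input speed) = 1541/1736

1541/1736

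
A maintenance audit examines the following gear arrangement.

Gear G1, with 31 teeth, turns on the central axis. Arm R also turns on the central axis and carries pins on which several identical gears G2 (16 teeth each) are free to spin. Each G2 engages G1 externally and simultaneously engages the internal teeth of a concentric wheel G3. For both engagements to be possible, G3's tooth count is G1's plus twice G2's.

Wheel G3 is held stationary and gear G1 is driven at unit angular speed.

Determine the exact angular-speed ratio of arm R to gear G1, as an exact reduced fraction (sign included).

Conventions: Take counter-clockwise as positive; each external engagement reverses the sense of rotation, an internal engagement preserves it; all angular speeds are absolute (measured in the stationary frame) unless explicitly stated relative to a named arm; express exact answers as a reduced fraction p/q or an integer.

31/94

planetary set (31T centre, 16T on arm, 63T internal) — Willis relation
ring teeth: 31 + 2·16 = 63
31(ω_sun−ω_arm) = −63(ω_ring−ω_arm),  ω_ring = 0, ω_sun = 1
31(1−ω_arm) = −63(0−ω_arm)  ⇒  94·ω_arm = 31  ⇒  ω_arm = 31/94
ω_out/ω_in = 31/94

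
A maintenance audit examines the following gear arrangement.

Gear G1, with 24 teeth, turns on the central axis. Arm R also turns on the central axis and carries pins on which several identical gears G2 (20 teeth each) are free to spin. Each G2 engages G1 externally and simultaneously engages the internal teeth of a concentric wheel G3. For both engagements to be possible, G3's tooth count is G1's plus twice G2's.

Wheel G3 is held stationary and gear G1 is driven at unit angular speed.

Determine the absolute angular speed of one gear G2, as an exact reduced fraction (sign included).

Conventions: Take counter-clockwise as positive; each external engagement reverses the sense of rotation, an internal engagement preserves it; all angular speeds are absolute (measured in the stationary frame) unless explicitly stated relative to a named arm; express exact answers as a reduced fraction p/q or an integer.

recognized (axles ride arm R): planetary set, 24/20/64 teeth
ring teeth: 24 + 2·20 = 64
24(ω_sun−ω_arm) = −64(ω_ring−ω_arm),  ω_ring = 0, ω_sun = 1
24(1−ω_arm) = −64(0−ω_arm)  ⇒  88·ω_arm = 24  ⇒  ω_arm = 3/11
sun–planet mesh: 24·(1−3/11) = −20·(ω_p−ω_arm)  ⇒  ω_p−ω_arm = -48/55
ω_p = 3/11 − 48/55 = -3/5
exact speed ratio = -3/5

-3/5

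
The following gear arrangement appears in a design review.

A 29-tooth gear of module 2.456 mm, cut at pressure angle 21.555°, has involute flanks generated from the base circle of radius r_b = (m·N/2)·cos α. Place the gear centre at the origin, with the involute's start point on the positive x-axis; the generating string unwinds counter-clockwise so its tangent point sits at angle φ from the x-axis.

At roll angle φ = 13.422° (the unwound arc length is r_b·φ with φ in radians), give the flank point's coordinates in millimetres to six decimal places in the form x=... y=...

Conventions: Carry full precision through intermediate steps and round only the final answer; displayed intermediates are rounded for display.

x=34.017858 y=0.141152

recognized (one wheel, involute flank): single-mesh tooth geometry, m = 2.456, N = 29
pitch radius r_p = m·N/2 = 2.456·29/2 = 35.612000
base radius r_b = r_p·cos α = 35.612000·cos 21.555° = 33.121486
roll angle φ = 13.422° = 0.23425809 rad
x = r_b·(cos φ + φ·sin φ) = 34.017858
y = r_b·(sin φ − φ·cos φ) = 0.141152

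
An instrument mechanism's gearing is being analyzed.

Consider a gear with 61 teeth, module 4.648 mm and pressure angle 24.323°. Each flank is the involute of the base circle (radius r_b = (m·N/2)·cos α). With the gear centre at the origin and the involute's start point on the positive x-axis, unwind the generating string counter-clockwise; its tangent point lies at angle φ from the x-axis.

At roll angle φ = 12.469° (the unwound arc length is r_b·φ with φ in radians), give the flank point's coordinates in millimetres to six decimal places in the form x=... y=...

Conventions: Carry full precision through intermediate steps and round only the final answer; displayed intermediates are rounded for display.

topology: single-mesh involute geometry — m = 4.648, N = 61
pitch radius r_p = m·N/2 = 4.648·61/2 = 141.764000
base radius r_b = r_p·cos α = 141.764000·cos 24.323° = 129.180745
roll angle φ = 12.469° = 0.21762510 rad
x = r_b·(cos φ + φ·sin φ) = 132.203665
y = r_b·(sin φ − φ·cos φ) = 0.441718

x=132.203665 y=0.441718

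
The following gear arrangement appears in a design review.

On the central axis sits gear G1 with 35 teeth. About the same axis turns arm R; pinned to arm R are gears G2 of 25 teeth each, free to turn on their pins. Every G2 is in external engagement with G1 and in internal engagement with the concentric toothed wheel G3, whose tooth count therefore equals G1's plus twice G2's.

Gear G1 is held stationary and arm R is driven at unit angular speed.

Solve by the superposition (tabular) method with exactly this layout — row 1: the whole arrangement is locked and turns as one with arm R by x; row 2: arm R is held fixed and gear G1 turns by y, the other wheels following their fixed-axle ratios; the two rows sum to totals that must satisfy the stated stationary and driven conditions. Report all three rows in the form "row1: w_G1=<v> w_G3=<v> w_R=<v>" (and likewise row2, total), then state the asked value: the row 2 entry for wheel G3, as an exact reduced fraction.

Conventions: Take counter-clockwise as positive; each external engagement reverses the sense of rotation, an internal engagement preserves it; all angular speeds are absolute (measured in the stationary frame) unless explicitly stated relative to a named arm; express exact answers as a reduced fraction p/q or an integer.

planetary set (35T centre, 25T on arm, 85T internal) — Willis relation
row 1: whole set turns with the arm by x
superposition row 2 [arm held]: sun y, ring −(35/85)·y, arm 0
boundary: total ω_sun = x + y = 0 and total ω_arm = x = 1  ⇒  y = -1, x = 1
row 2 ring = −(35/85)·(-1) = 7/17
totals (row 1 + row 2): sun 1 + (-1) = 0, ring 1 + 7/17 = 24/17, arm 1 + 0 = 1
asked cell (row2, ring) = 7/17

row1: w_G1=1 w_G3=1 w_R=1
row2: w_G1=-1 w_G3=7/17 w_R=0
total: w_G1=0 w_G3=24/17 w_R=1
asked value: 7/17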